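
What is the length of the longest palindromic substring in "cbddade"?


Input: "cbddade"
Checking substrings for palindromes:
  [3:6] "dad" (len 3) => palindrome
  [2:4] "dd" (len 2) => palindrome
Longest palindromic substring: "dad" with length 3

3


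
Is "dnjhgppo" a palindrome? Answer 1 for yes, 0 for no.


Input: dnjhgppo
Reversed: oppghjnd
  Compare pos 0 ('d') with pos 7 ('o'): MISMATCH
  Compare pos 1 ('n') with pos 6 ('p'): MISMATCH
  Compare pos 2 ('j') with pos 5 ('p'): MISMATCH
  Compare pos 3 ('h') with pos 4 ('g'): MISMATCH
Result: not a palindrome

0


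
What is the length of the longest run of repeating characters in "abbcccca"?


Input: "abbcccca"
Scanning for longest run:
  Position 1 ('b'): new char, reset run to 1
  Position 2 ('b'): continues run of 'b', length=2
  Position 3 ('c'): new char, reset run to 1
  Position 4 ('c'): continues run of 'c', length=2
  Position 5 ('c'): continues run of 'c', length=3
  Position 6 ('c'): continues run of 'c', length=4
  Position 7 ('a'): new char, reset run to 1
Longest run: 'c' with length 4

4


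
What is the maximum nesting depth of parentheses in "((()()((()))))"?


Input: "((()()((()))))"
Tracking depth:
  Position 0 '(': depth becomes 1
  Position 1 '(': depth becomes 2
  Position 2 '(': depth becomes 3
  Position 3 ')': depth becomes 2
  Position 4 '(': depth becomes 3
  Position 5 ')': depth becomes 2
  Position 6 '(': depth becomes 3
  Position 7 '(': depth becomes 4
  Position 8 '(': depth becomes 5
  Position 9 ')': depth becomes 4
  Position 10 ')': depth becomes 3
  Position 11 ')': depth becomes 2
  Position 12 ')': depth becomes 1
  Position 13 ')': depth becomes 0
Maximum depth reached: 5

5


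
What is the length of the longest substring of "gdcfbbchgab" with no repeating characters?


Input: "gdcfbbchgab"
Sliding window (track last position of each char):
  Position 0 ('g'): window [0,0] length 1 -- new best
  Position 1 ('d'): window [0,1] length 2 -- new best
  Position 2 ('c'): window [0,2] length 3 -- new best
  Position 3 ('f'): window [0,3] length 4 -- new best
  Position 4 ('b'): window [0,4] length 5 -- new best
  Position 5 ('b'): repeat (last at 4), move window start to 5
  Position 5 ('b'): window [5,5] length 1
  Position 6 ('c'): window [5,6] length 2
  Position 7 ('h'): window [5,7] length 3
  Position 8 ('g'): window [5,8] length 4
  Position 9 ('a'): window [5,9] length 5
  Position 10 ('b'): repeat (last at 5), move window start to 6
  Position 10 ('b'): window [6,10] length 5
Longest substring with no repeats: "gdcfb" with length 5

5


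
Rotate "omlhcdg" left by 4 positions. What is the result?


Input: "omlhcdg", rotate left by 4
First 4 characters: "omlh"
Remaining characters: "cdg"
Concatenate remaining + first: "cdg" + "omlh" = "cdgomlh"

cdgomlh


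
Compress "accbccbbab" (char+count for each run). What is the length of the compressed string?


Input: accbccbbab
Runs:
  'a' x 1 => "a1"
  'c' x 2 => "c2"
  'b' x 1 => "b1"
  'c' x 2 => "c2"
  'b' x 2 => "b2"
  'a' x 1 => "a1"
  'b' x 1 => "b1"
Compressed: "a1c2b1c2b2a1b1"
Compressed length: 14

14


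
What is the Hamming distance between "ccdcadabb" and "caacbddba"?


Comparing "ccdcadabb" and "caacbddba" position by position:
  Position 0: 'c' vs 'c' => same
  Position 1: 'c' vs 'a' => differ
  Position 2: 'd' vs 'a' => differ
  Position 3: 'c' vs 'c' => same
  Position 4: 'a' vs 'b' => differ
  Position 5: 'd' vs 'd' => same
  Position 6: 'a' vs 'd' => differ
  Position 7: 'b' vs 'b' => same
  Position 8: 'b' vs 'a' => differ
Total differences (Hamming distance): 5

5


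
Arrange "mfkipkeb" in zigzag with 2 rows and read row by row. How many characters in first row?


Zigzag "mfkipkeb" into 2 rows:
Placing characters:
  'm' => row 0
  'f' => row 1
  'k' => row 0
  'i' => row 1
  'p' => row 0
  'k' => row 1
  'e' => row 0
  'b' => row 1
Rows:
  Row 0: "mkpe"
  Row 1: "fikb"
First row length: 4

4


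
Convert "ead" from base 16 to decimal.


Input: "ead" in base 16
Positional expansion:
  Digit 'e' (value 14) x 16^2 = 3584
  Digit 'a' (value 10) x 16^1 = 160
  Digit 'd' (value 13) x 16^0 = 13
Sum = 3757

3757


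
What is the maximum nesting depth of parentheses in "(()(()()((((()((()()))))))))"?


Input: "(()(()()((((()((()()))))))))"
Tracking depth:
  Position 0 '(': depth becomes 1
  Position 1 '(': depth becomes 2
  Position 2 ')': depth becomes 1
  Position 3 '(': depth becomes 2
  Position 4 '(': depth becomes 3
  Position 5 ')': depth becomes 2
  Position 6 '(': depth becomes 3
  Position 7 ')': depth becomes 2
  Position 8 '(': depth becomes 3
  Position 9 '(': depth becomes 4
  Position 10 '(': depth becomes 5
  Position 11 '(': depth becomes 6
  Position 12 '(': depth becomes 7
  Position 13 ')': depth becomes 6
  Position 14 '(': depth becomes 7
  Position 15 '(': depth becomes 8
  Position 16 '(': depth becomes 9
  Position 17 ')': depth becomes 8
  Position 18 '(': depth becomes 9
  Position 19 ')': depth becomes 8
  Position 20 ')': depth becomes 7
  Position 21 ')': depth becomes 6
  Position 22 ')': depth becomes 5
  Position 23 ')': depth becomes 4
  Position 24 ')': depth becomes 3
  Position 25 ')': depth becomes 2
  Position 26 ')': depth becomes 1
  Position 27 ')': depth becomes 0
Maximum depth reached: 9

9


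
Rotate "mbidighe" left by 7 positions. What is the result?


Input: "mbidighe", rotate left by 7
First 7 characters: "mbidigh"
Remaining characters: "e"
Concatenate remaining + first: "e" + "mbidigh" = "embidigh"

embidigh


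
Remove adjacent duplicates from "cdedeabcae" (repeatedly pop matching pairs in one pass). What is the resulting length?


Input: cdedeabcae
Stack-based adjacent duplicate removal:
  Read 'c': push. Stack: c
  Read 'd': push. Stack: cd
  Read 'e': push. Stack: cde
  Read 'd': push. Stack: cded
  Read 'e': push. Stack: cdede
  Read 'a': push. Stack: cdedea
  Read 'b': push. Stack: cdedeab
  Read 'c': push. Stack: cdedeabc
  Read 'a': push. Stack: cdedeabca
  Read 'e': push. Stack: cdedeabcae
Final stack: "cdedeabcae" (length 10)

10


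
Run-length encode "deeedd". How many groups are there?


Input: deeedd
Scanning for consecutive runs:
  Group 1: 'd' x 1 (positions 0-0)
  Group 2: 'e' x 3 (positions 1-3)
  Group 3: 'd' x 2 (positions 4-5)
Total groups: 3

3


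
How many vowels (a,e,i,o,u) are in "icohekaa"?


Input: icohekaa
Checking each character:
  'i' at position 0: vowel (running total: 1)
  'c' at position 1: consonant
  'o' at position 2: vowel (running total: 2)
  'h' at position 3: consonant
  'e' at position 4: vowel (running total: 3)
  'k' at position 5: consonant
  'a' at position 6: vowel (running total: 4)
  'a' at position 7: vowel (running total: 5)
Total vowels: 5

5


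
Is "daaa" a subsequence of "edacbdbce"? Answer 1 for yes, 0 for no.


Check if "daaa" is a subsequence of "edacbdbce"
Greedy scan:
  Position 0 ('e'): no match needed
  Position 1 ('d'): matches sub[0] = 'd'
  Position 2 ('a'): matches sub[1] = 'a'
  Position 3 ('c'): no match needed
  Position 4 ('b'): no match needed
  Position 5 ('d'): no match needed
  Position 6 ('b'): no match needed
  Position 7 ('c'): no match needed
  Position 8 ('e'): no match needed
Only matched 2/4 characters => not a subsequence

0


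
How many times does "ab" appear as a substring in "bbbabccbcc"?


Searching for "ab" in "bbbabccbcc"
Scanning each position:
  Position 0: "bb" => no
  Position 1: "bb" => no
  Position 2: "ba" => no
  Position 3: "ab" => MATCH
  Position 4: "bc" => no
  Position 5: "cc" => no
  Position 6: "cb" => no
  Position 7: "bc" => no
  Position 8: "cc" => no
Total occurrences: 1

1


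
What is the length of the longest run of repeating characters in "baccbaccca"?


Input: "baccbaccca"
Scanning for longest run:
  Position 1 ('a'): new char, reset run to 1
  Position 2 ('c'): new char, reset run to 1
  Position 3 ('c'): continues run of 'c', length=2
  Position 4 ('b'): new char, reset run to 1
  Position 5 ('a'): new char, reset run to 1
  Position 6 ('c'): new char, reset run to 1
  Position 7 ('c'): continues run of 'c', length=2
  Position 8 ('c'): continues run of 'c', length=3
  Position 9 ('a'): new char, reset run to 1
Longest run: 'c' with length 3

3


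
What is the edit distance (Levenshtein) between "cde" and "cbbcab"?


Computing edit distance: "cde" -> "cbbcab"
DP table:
           c    b    b    c    a    b
      0    1    2    3    4    5    6
  c   1    0    1    2    3    4    5
  d   2    1    1    2    3    4    5
  e   3    2    2    2    3    4    5
Edit distance = dp[3][6] = 5

5


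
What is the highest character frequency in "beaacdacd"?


Input: beaacdacd
Character counts:
  'a': 3
  'b': 1
  'c': 2
  'd': 2
  'e': 1
Maximum frequency: 3

3


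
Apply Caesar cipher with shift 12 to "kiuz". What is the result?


Caesar cipher: shift "kiuz" by 12
  'k' (pos 10) + 12 = pos 22 = 'w'
  'i' (pos 8) + 12 = pos 20 = 'u'
  'u' (pos 20) + 12 = pos 6 = 'g'
  'z' (pos 25) + 12 = pos 11 = 'l'
Result: wugl

wugl


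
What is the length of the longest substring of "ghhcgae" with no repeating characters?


Input: "ghhcgae"
Sliding window (track last position of each char):
  Position 0 ('g'): window [0,0] length 1 -- new best
  Position 1 ('h'): window [0,1] length 2 -- new best
  Position 2 ('h'): repeat (last at 1), move window start to 2
  Position 2 ('h'): window [2,2] length 1
  Position 3 ('c'): window [2,3] length 2
  Position 4 ('g'): window [2,4] length 3 -- new best
  Position 5 ('a'): window [2,5] length 4 -- new best
  Position 6 ('e'): window [2,6] length 5 -- new best
Longest substring with no repeats: "hcgae" with length 5

5


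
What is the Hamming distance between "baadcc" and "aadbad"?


Comparing "baadcc" and "aadbad" position by position:
  Position 0: 'b' vs 'a' => differ
  Position 1: 'a' vs 'a' => same
  Position 2: 'a' vs 'd' => differ
  Position 3: 'd' vs 'b' => differ
  Position 4: 'c' vs 'a' => differ
  Position 5: 'c' vs 'd' => differ
Total differences (Hamming distance): 5

5


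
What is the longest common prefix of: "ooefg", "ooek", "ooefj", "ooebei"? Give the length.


Words: ooefg, ooek, ooefj, ooebei
  Position 0: all 'o' => match
  Position 1: all 'o' => match
  Position 2: all 'e' => match
  Position 3: ('f', 'k', 'f', 'b') => mismatch, stop
LCP = "ooe" (length 3)

3


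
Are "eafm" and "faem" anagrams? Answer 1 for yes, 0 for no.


Strings: "eafm", "faem"
Sorted first:  aefm
Sorted second: aefm
Sorted forms match => anagrams

1


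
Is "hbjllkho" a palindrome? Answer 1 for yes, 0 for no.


Input: hbjllkho
Reversed: ohklljbh
  Compare pos 0 ('h') with pos 7 ('o'): MISMATCH
  Compare pos 1 ('b') with pos 6 ('h'): MISMATCH
  Compare pos 2 ('j') with pos 5 ('k'): MISMATCH
  Compare pos 3 ('l') with pos 4 ('l'): match
Result: not a palindrome

0


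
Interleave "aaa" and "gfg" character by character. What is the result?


Interleaving "aaa" and "gfg":
  Position 0: 'a' from first, 'g' from second => "ag"
  Position 1: 'a' from first, 'f' from second => "af"
  Position 2: 'a' from first, 'g' from second => "ag"
Result: agafag

agafag


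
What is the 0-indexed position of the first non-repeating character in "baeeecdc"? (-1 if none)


Input: baeeecdc
Character frequencies:
  'a': 1
  'b': 1
  'c': 2
  'd': 1
  'e': 3
Scanning left to right for freq == 1:
  Position 0 ('b'): unique! => answer = 0

0


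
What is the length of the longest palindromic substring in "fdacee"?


Input: "fdacee"
Checking substrings for palindromes:
  [4:6] "ee" (len 2) => palindrome
Longest palindromic substring: "ee" with length 2

2


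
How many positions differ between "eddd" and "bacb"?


Comparing "eddd" and "bacb" position by position:
  Position 0: 'e' vs 'b' => DIFFER
  Position 1: 'd' vs 'a' => DIFFER
  Position 2: 'd' vs 'c' => DIFFER
  Position 3: 'd' vs 'b' => DIFFER
Positions that differ: 4

4


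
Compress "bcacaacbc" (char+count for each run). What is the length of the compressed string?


Input: bcacaacbc
Runs:
  'b' x 1 => "b1"
  'c' x 1 => "c1"
  'a' x 1 => "a1"
  'c' x 1 => "c1"
  'a' x 2 => "a2"
  'c' x 1 => "c1"
  'b' x 1 => "b1"
  'c' x 1 => "c1"
Compressed: "b1c1a1c1a2c1b1c1"
Compressed length: 16

16


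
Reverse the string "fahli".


Input: fahli
Reading characters right to left:
  Position 4: 'i'
  Position 3: 'l'
  Position 2: 'h'
  Position 1: 'a'
  Position 0: 'f'
Reversed: ilhaf

ilhaf


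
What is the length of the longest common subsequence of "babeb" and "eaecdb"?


LCS of "babeb" and "eaecdb"
DP table:
           e    a    e    c    d    b
      0    0    0    0    0    0    0
  b   0    0    0    0    0    0    1
  a   0    0    1    1    1    1    1
  b   0    0    1    1    1    1    2
  e   0    1    1    2    2    2    2
  b   0    1    1    2    2    2    3
LCS length = dp[5][6] = 3

3


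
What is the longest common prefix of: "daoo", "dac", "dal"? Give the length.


Words: daoo, dac, dal
  Position 0: all 'd' => match
  Position 1: all 'a' => match
  Position 2: ('o', 'c', 'l') => mismatch, stop
LCP = "da" (length 2)

2


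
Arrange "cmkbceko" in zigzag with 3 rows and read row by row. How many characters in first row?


Zigzag "cmkbceko" into 3 rows:
Placing characters:
  'c' => row 0
  'm' => row 1
  'k' => row 2
  'b' => row 1
  'c' => row 0
  'e' => row 1
  'k' => row 2
  'o' => row 1
Rows:
  Row 0: "cc"
  Row 1: "mbeo"
  Row 2: "kk"
First row length: 2

2


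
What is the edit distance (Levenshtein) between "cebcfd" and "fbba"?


Computing edit distance: "cebcfd" -> "fbba"
DP table:
           f    b    b    a
      0    1    2    3    4
  c   1    1    2    3    4
  e   2    2    2    3    4
  b   3    3    2    2    3
  c   4    4    3    3    3
  f   5    4    4    4    4
  d   6    5    5    5    5
Edit distance = dp[6][4] = 5

5


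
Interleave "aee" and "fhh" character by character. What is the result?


Interleaving "aee" and "fhh":
  Position 0: 'a' from first, 'f' from second => "af"
  Position 1: 'e' from first, 'h' from second => "eh"
  Position 2: 'e' from first, 'h' from second => "eh"
Result: afeheh

afeheh


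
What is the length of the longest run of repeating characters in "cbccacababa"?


Input: "cbccacababa"
Scanning for longest run:
  Position 1 ('b'): new char, reset run to 1
  Position 2 ('c'): new char, reset run to 1
  Position 3 ('c'): continues run of 'c', length=2
  Position 4 ('a'): new char, reset run to 1
  Position 5 ('c'): new char, reset run to 1
  Position 6 ('a'): new char, reset run to 1
  Position 7 ('b'): new char, reset run to 1
  Position 8 ('a'): new char, reset run to 1
  Position 9 ('b'): new char, reset run to 1
  Position 10 ('a'): new char, reset run to 1
Longest run: 'c' with length 2

2


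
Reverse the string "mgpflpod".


Input: mgpflpod
Reading characters right to left:
  Position 7: 'd'
  Position 6: 'o'
  Position 5: 'p'
  Position 4: 'l'
  Position 3: 'f'
  Position 2: 'p'
  Position 1: 'g'
  Position 0: 'm'
Reversed: doplfpgm

doplfpgm


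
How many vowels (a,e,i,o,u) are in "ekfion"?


Input: ekfion
Checking each character:
  'e' at position 0: vowel (running total: 1)
  'k' at position 1: consonant
  'f' at position 2: consonant
  'i' at position 3: vowel (running total: 2)
  'o' at position 4: vowel (running total: 3)
  'n' at position 5: consonant
Total vowels: 3

3


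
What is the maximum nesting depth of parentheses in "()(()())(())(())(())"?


Input: "()(()())(())(())(())"
Tracking depth:
  Position 0 '(': depth becomes 1
  Position 1 ')': depth becomes 0
  Position 2 '(': depth becomes 1
  Position 3 '(': depth becomes 2
  Position 4 ')': depth becomes 1
  Position 5 '(': depth becomes 2
  Position 6 ')': depth becomes 1
  Position 7 ')': depth becomes 0
  Position 8 '(': depth becomes 1
  Position 9 '(': depth becomes 2
  Position 10 ')': depth becomes 1
  Position 11 ')': depth becomes 0
  Position 12 '(': depth becomes 1
  Position 13 '(': depth becomes 2
  Position 14 ')': depth becomes 1
  Position 15 ')': depth becomes 0
  Position 16 '(': depth becomes 1
  Position 17 '(': depth becomes 2
  Position 18 ')': depth becomes 1
  Position 19 ')': depth becomes 0
Maximum depth reached: 2

2


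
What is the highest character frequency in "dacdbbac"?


Input: dacdbbac
Character counts:
  'a': 2
  'b': 2
  'c': 2
  'd': 2
Maximum frequency: 2

2


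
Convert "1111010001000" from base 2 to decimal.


Input: "1111010001000" in base 2
Positional expansion:
  Digit '1' (value 1) x 2^12 = 4096
  Digit '1' (value 1) x 2^11 = 2048
  Digit '1' (value 1) x 2^10 = 1024
  Digit '1' (value 1) x 2^9 = 512
  Digit '0' (value 0) x 2^8 = 0
  Digit '1' (value 1) x 2^7 = 128
  Digit '0' (value 0) x 2^6 = 0
  Digit '0' (value 0) x 2^5 = 0
  Digit '0' (value 0) x 2^4 = 0
  Digit '1' (value 1) x 2^3 = 8
  Digit '0' (value 0) x 2^2 = 0
  Digit '0' (value 0) x 2^1 = 0
  Digit '0' (value 0) x 2^0 = 0
Sum = 7816

7816


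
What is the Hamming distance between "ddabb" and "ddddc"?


Comparing "ddabb" and "ddddc" position by position:
  Position 0: 'd' vs 'd' => same
  Position 1: 'd' vs 'd' => same
  Position 2: 'a' vs 'd' => differ
  Position 3: 'b' vs 'd' => differ
  Position 4: 'b' vs 'c' => differ
Total differences (Hamming distance): 3

3


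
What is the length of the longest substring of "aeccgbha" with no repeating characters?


Input: "aeccgbha"
Sliding window (track last position of each char):
  Position 0 ('a'): window [0,0] length 1 -- new best
  Position 1 ('e'): window [0,1] length 2 -- new best
  Position 2 ('c'): window [0,2] length 3 -- new best
  Position 3 ('c'): repeat (last at 2), move window start to 3
  Position 3 ('c'): window [3,3] length 1
  Position 4 ('g'): window [3,4] length 2
  Position 5 ('b'): window [3,5] length 3
  Position 6 ('h'): window [3,6] length 4 -- new best
  Position 7 ('a'): window [3,7] length 5 -- new best
Longest substring with no repeats: "cgbha" with length 5

5


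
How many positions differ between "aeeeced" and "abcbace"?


Comparing "aeeeced" and "abcbace" position by position:
  Position 0: 'a' vs 'a' => same
  Position 1: 'e' vs 'b' => DIFFER
  Position 2: 'e' vs 'c' => DIFFER
  Position 3: 'e' vs 'b' => DIFFER
  Position 4: 'c' vs 'a' => DIFFER
  Position 5: 'e' vs 'c' => DIFFER
  Position 6: 'd' vs 'e' => DIFFER
Positions that differ: 6

6


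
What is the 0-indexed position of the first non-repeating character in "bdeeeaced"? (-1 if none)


Input: bdeeeaced
Character frequencies:
  'a': 1
  'b': 1
  'c': 1
  'd': 2
  'e': 4
Scanning left to right for freq == 1:
  Position 0 ('b'): unique! => answer = 0

0


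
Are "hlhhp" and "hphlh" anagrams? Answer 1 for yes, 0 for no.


Strings: "hlhhp", "hphlh"
Sorted first:  hhhlp
Sorted second: hhhlp
Sorted forms match => anagrams

1


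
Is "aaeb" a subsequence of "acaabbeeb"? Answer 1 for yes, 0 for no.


Check if "aaeb" is a subsequence of "acaabbeeb"
Greedy scan:
  Position 0 ('a'): matches sub[0] = 'a'
  Position 1 ('c'): no match needed
  Position 2 ('a'): matches sub[1] = 'a'
  Position 3 ('a'): no match needed
  Position 4 ('b'): no match needed
  Position 5 ('b'): no match needed
  Position 6 ('e'): matches sub[2] = 'e'
  Position 7 ('e'): no match needed
  Position 8 ('b'): matches sub[3] = 'b'
All 4 characters matched => is a subsequence

1


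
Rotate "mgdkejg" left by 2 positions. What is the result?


Input: "mgdkejg", rotate left by 2
First 2 characters: "mg"
Remaining characters: "dkejg"
Concatenate remaining + first: "dkejg" + "mg" = "dkejgmg"

dkejgmg


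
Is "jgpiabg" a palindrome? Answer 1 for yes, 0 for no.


Input: jgpiabg
Reversed: gbaipgj
  Compare pos 0 ('j') with pos 6 ('g'): MISMATCH
  Compare pos 1 ('g') with pos 5 ('b'): MISMATCH
  Compare pos 2 ('p') with pos 4 ('a'): MISMATCH
Result: not a palindrome

0


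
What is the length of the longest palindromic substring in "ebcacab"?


Input: "ebcacab"
Checking substrings for palindromes:
  [2:5] "cac" (len 3) => palindrome
  [3:6] "aca" (len 3) => palindrome
Longest palindromic substring: "cac" with length 3

3


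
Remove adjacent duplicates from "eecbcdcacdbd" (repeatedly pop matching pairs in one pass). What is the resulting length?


Input: eecbcdcacdbd
Stack-based adjacent duplicate removal:
  Read 'e': push. Stack: e
  Read 'e': matches stack top 'e' => pop. Stack: (empty)
  Read 'c': push. Stack: c
  Read 'b': push. Stack: cb
  Read 'c': push. Stack: cbc
  Read 'd': push. Stack: cbcd
  Read 'c': push. Stack: cbcdc
  Read 'a': push. Stack: cbcdca
  Read 'c': push. Stack: cbcdcac
  Read 'd': push. Stack: cbcdcacd
  Read 'b': push. Stack: cbcdcacdb
  Read 'd': push. Stack: cbcdcacdbd
Final stack: "cbcdcacdbd" (length 10)

10


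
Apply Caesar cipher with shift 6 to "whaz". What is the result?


Caesar cipher: shift "whaz" by 6
  'w' (pos 22) + 6 = pos 2 = 'c'
  'h' (pos 7) + 6 = pos 13 = 'n'
  'a' (pos 0) + 6 = pos 6 = 'g'
  'z' (pos 25) + 6 = pos 5 = 'f'
Result: cngf

cngf


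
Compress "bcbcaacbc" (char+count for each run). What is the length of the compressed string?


Input: bcbcaacbc
Runs:
  'b' x 1 => "b1"
  'c' x 1 => "c1"
  'b' x 1 => "b1"
  'c' x 1 => "c1"
  'a' x 2 => "a2"
  'c' x 1 => "c1"
  'b' x 1 => "b1"
  'c' x 1 => "c1"
Compressed: "b1c1b1c1a2c1b1c1"
Compressed length: 16

16


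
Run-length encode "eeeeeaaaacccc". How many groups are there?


Input: eeeeeaaaacccc
Scanning for consecutive runs:
  Group 1: 'e' x 5 (positions 0-4)
  Group 2: 'a' x 4 (positions 5-8)
  Group 3: 'c' x 4 (positions 9-12)
Total groups: 3

3


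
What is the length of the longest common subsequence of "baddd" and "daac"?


LCS of "baddd" and "daac"
DP table:
           d    a    a    c
      0    0    0    0    0
  b   0    0    0    0    0
  a   0    0    1    1    1
  d   0    1    1    1    1
  d   0    1    1    1    1
  d   0    1    1    1    1
LCS length = dp[5][4] = 1

1


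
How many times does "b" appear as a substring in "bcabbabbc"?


Searching for "b" in "bcabbabbc"
Scanning each position:
  Position 0: "b" => MATCH
  Position 1: "c" => no
  Position 2: "a" => no
  Position 3: "b" => MATCH
  Position 4: "b" => MATCH
  Position 5: "a" => no
  Position 6: "b" => MATCH
  Position 7: "b" => MATCH
  Position 8: "c" => no
Total occurrences: 5

5


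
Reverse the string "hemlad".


Input: hemlad
Reading characters right to left:
  Position 5: 'd'
  Position 4: 'a'
  Position 3: 'l'
  Position 2: 'm'
  Position 1: 'e'
  Position 0: 'h'
Reversed: dalmeh

dalmeh


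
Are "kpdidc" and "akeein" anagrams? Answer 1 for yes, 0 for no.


Strings: "kpdidc", "akeein"
Sorted first:  cddikp
Sorted second: aeeikn
Differ at position 0: 'c' vs 'a' => not anagrams

0


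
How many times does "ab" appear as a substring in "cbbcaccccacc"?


Searching for "ab" in "cbbcaccccacc"
Scanning each position:
  Position 0: "cb" => no
  Position 1: "bb" => no
  Position 2: "bc" => no
  Position 3: "ca" => no
  Position 4: "ac" => no
  Position 5: "cc" => no
  Position 6: "cc" => no
  Position 7: "cc" => no
  Position 8: "ca" => no
  Position 9: "ac" => no
  Position 10: "cc" => no
Total occurrences: 0

0


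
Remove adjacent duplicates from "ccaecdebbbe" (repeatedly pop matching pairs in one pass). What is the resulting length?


Input: ccaecdebbbe
Stack-based adjacent duplicate removal:
  Read 'c': push. Stack: c
  Read 'c': matches stack top 'c' => pop. Stack: (empty)
  Read 'a': push. Stack: a
  Read 'e': push. Stack: ae
  Read 'c': push. Stack: aec
  Read 'd': push. Stack: aecd
  Read 'e': push. Stack: aecde
  Read 'b': push. Stack: aecdeb
  Read 'b': matches stack top 'b' => pop. Stack: aecde
  Read 'b': push. Stack: aecdeb
  Read 'e': push. Stack: aecdebe
Final stack: "aecdebe" (length 7)

7


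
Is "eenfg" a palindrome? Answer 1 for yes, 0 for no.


Input: eenfg
Reversed: gfnee
  Compare pos 0 ('e') with pos 4 ('g'): MISMATCH
  Compare pos 1 ('e') with pos 3 ('f'): MISMATCH
Result: not a palindrome

0


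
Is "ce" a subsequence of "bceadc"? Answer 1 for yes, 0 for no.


Check if "ce" is a subsequence of "bceadc"
Greedy scan:
  Position 0 ('b'): no match needed
  Position 1 ('c'): matches sub[0] = 'c'
  Position 2 ('e'): matches sub[1] = 'e'
  Position 3 ('a'): no match needed
  Position 4 ('d'): no match needed
  Position 5 ('c'): no match needed
All 2 characters matched => is a subsequence

1


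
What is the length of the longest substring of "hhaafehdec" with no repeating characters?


Input: "hhaafehdec"
Sliding window (track last position of each char):
  Position 0 ('h'): window [0,0] length 1 -- new best
  Position 1 ('h'): repeat (last at 0), move window start to 1
  Position 1 ('h'): window [1,1] length 1
  Position 2 ('a'): window [1,2] length 2 -- new best
  Position 3 ('a'): repeat (last at 2), move window start to 3
  Position 3 ('a'): window [3,3] length 1
  Position 4 ('f'): window [3,4] length 2
  Position 5 ('e'): window [3,5] length 3 -- new best
  Position 6 ('h'): window [3,6] length 4 -- new best
  Position 7 ('d'): window [3,7] length 5 -- new best
  Position 8 ('e'): repeat (last at 5), move window start to 6
  Position 8 ('e'): window [6,8] length 3
  Position 9 ('c'): window [6,9] length 4
Longest substring with no repeats: "afehd" with length 5

5


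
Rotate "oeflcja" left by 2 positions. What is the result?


Input: "oeflcja", rotate left by 2
First 2 characters: "oe"
Remaining characters: "flcja"
Concatenate remaining + first: "flcja" + "oe" = "flcjaoe"

flcjaoe


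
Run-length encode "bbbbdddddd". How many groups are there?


Input: bbbbdddddd
Scanning for consecutive runs:
  Group 1: 'b' x 4 (positions 0-3)
  Group 2: 'd' x 6 (positions 4-9)
Total groups: 2

2


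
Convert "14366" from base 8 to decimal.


Input: "14366" in base 8
Positional expansion:
  Digit '1' (value 1) x 8^4 = 4096
  Digit '4' (value 4) x 8^3 = 2048
  Digit '3' (value 3) x 8^2 = 192
  Digit '6' (value 6) x 8^1 = 48
  Digit '6' (value 6) x 8^0 = 6
Sum = 6390

6390


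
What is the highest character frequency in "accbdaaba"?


Input: accbdaaba
Character counts:
  'a': 4
  'b': 2
  'c': 2
  'd': 1
Maximum frequency: 4

4


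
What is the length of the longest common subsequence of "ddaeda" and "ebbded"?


LCS of "ddaeda" and "ebbded"
DP table:
           e    b    b    d    e    d
      0    0    0    0    0    0    0
  d   0    0    0    0    1    1    1
  d   0    0    0    0    1    1    2
  a   0    0    0    0    1    1    2
  e   0    1    1    1    1    2    2
  d   0    1    1    1    2    2    3
  a   0    1    1    1    2    2    3
LCS length = dp[6][6] = 3

3


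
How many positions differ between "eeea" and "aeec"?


Comparing "eeea" and "aeec" position by position:
  Position 0: 'e' vs 'a' => DIFFER
  Position 1: 'e' vs 'e' => same
  Position 2: 'e' vs 'e' => same
  Position 3: 'a' vs 'c' => DIFFER
Positions that differ: 2

2


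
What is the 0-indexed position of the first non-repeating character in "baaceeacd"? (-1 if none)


Input: baaceeacd
Character frequencies:
  'a': 3
  'b': 1
  'c': 2
  'd': 1
  'e': 2
Scanning left to right for freq == 1:
  Position 0 ('b'): unique! => answer = 0

0


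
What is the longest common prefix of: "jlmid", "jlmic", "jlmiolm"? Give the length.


Words: jlmid, jlmic, jlmiolm
  Position 0: all 'j' => match
  Position 1: all 'l' => match
  Position 2: all 'm' => match
  Position 3: all 'i' => match
  Position 4: ('d', 'c', 'o') => mismatch, stop
LCP = "jlmi" (length 4)

4


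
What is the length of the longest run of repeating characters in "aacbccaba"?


Input: "aacbccaba"
Scanning for longest run:
  Position 1 ('a'): continues run of 'a', length=2
  Position 2 ('c'): new char, reset run to 1
  Position 3 ('b'): new char, reset run to 1
  Position 4 ('c'): new char, reset run to 1
  Position 5 ('c'): continues run of 'c', length=2
  Position 6 ('a'): new char, reset run to 1
  Position 7 ('b'): new char, reset run to 1
  Position 8 ('a'): new char, reset run to 1
Longest run: 'a' with length 2

2


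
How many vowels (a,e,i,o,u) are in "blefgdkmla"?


Input: blefgdkmla
Checking each character:
  'b' at position 0: consonant
  'l' at position 1: consonant
  'e' at position 2: vowel (running total: 1)
  'f' at position 3: consonant
  'g' at position 4: consonant
  'd' at position 5: consonant
  'k' at position 6: consonant
  'm' at position 7: consonant
  'l' at position 8: consonant
  'a' at position 9: vowel (running total: 2)
Total vowels: 2

2


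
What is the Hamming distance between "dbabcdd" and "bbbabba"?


Comparing "dbabcdd" and "bbbabba" position by position:
  Position 0: 'd' vs 'b' => differ
  Position 1: 'b' vs 'b' => same
  Position 2: 'a' vs 'b' => differ
  Position 3: 'b' vs 'a' => differ
  Position 4: 'c' vs 'b' => differ
  Position 5: 'd' vs 'b' => differ
  Position 6: 'd' vs 'a' => differ
Total differences (Hamming distance): 6

6


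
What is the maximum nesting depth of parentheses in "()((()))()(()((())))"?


Input: "()((()))()(()((())))"
Tracking depth:
  Position 0 '(': depth becomes 1
  Position 1 ')': depth becomes 0
  Position 2 '(': depth becomes 1
  Position 3 '(': depth becomes 2
  Position 4 '(': depth becomes 3
  Position 5 ')': depth becomes 2
  Position 6 ')': depth becomes 1
  Position 7 ')': depth becomes 0
  Position 8 '(': depth becomes 1
  Position 9 ')': depth becomes 0
  Position 10 '(': depth becomes 1
  Position 11 '(': depth becomes 2
  Position 12 ')': depth becomes 1
  Position 13 '(': depth becomes 2
  Position 14 '(': depth becomes 3
  Position 15 '(': depth becomes 4
  Position 16 ')': depth becomes 3
  Position 17 ')': depth becomes 2
  Position 18 ')': depth becomes 1
  Position 19 ')': depth becomes 0
Maximum depth reached: 4

4


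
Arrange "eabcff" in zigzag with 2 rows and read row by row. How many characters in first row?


Zigzag "eabcff" into 2 rows:
Placing characters:
  'e' => row 0
  'a' => row 1
  'b' => row 0
  'c' => row 1
  'f' => row 0
  'f' => row 1
Rows:
  Row 0: "ebf"
  Row 1: "acf"
First row length: 3

3


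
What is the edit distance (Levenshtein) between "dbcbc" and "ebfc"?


Computing edit distance: "dbcbc" -> "ebfc"
DP table:
           e    b    f    c
      0    1    2    3    4
  d   1    1    2    3    4
  b   2    2    1    2    3
  c   3    3    2    2    2
  b   4    4    3    3    3
  c   5    5    4    4    3
Edit distance = dp[5][4] = 3

3


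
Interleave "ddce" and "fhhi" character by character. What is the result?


Interleaving "ddce" and "fhhi":
  Position 0: 'd' from first, 'f' from second => "df"
  Position 1: 'd' from first, 'h' from second => "dh"
  Position 2: 'c' from first, 'h' from second => "ch"
  Position 3: 'e' from first, 'i' from second => "ei"
Result: dfdhchei

dfdhchei


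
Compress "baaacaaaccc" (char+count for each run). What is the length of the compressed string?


Input: baaacaaaccc
Runs:
  'b' x 1 => "b1"
  'a' x 3 => "a3"
  'c' x 1 => "c1"
  'a' x 3 => "a3"
  'c' x 3 => "c3"
Compressed: "b1a3c1a3c3"
Compressed length: 10

10


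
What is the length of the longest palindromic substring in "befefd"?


Input: "befefd"
Checking substrings for palindromes:
  [1:4] "efe" (len 3) => palindrome
  [2:5] "fef" (len 3) => palindrome
Longest palindromic substring: "efe" with length 3

3


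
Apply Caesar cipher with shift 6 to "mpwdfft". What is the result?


Caesar cipher: shift "mpwdfft" by 6
  'm' (pos 12) + 6 = pos 18 = 's'
  'p' (pos 15) + 6 = pos 21 = 'v'
  'w' (pos 22) + 6 = pos 2 = 'c'
  'd' (pos 3) + 6 = pos 9 = 'j'
  'f' (pos 5) + 6 = pos 11 = 'l'
  'f' (pos 5) + 6 = pos 11 = 'l'
  't' (pos 19) + 6 = pos 25 = 'z'
Result: svcjllz

svcjllz


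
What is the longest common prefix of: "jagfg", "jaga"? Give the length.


Words: jagfg, jaga
  Position 0: all 'j' => match
  Position 1: all 'a' => match
  Position 2: all 'g' => match
  Position 3: ('f', 'a') => mismatch, stop
LCP = "jag" (length 3)

3


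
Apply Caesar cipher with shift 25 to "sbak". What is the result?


Caesar cipher: shift "sbak" by 25
  's' (pos 18) + 25 = pos 17 = 'r'
  'b' (pos 1) + 25 = pos 0 = 'a'
  'a' (pos 0) + 25 = pos 25 = 'z'
  'k' (pos 10) + 25 = pos 9 = 'j'
Result: razj

razj


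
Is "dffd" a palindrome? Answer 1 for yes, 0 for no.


Input: dffd
Reversed: dffd
  Compare pos 0 ('d') with pos 3 ('d'): match
  Compare pos 1 ('f') with pos 2 ('f'): match
Result: palindrome

1


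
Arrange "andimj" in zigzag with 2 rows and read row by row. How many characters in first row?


Zigzag "andimj" into 2 rows:
Placing characters:
  'a' => row 0
  'n' => row 1
  'd' => row 0
  'i' => row 1
  'm' => row 0
  'j' => row 1
Rows:
  Row 0: "adm"
  Row 1: "nij"
First row length: 3

3


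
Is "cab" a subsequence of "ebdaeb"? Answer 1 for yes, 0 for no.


Check if "cab" is a subsequence of "ebdaeb"
Greedy scan:
  Position 0 ('e'): no match needed
  Position 1 ('b'): no match needed
  Position 2 ('d'): no match needed
  Position 3 ('a'): no match needed
  Position 4 ('e'): no match needed
  Position 5 ('b'): no match needed
Only matched 0/3 characters => not a subsequence

0


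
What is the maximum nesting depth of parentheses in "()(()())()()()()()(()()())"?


Input: "()(()())()()()()()(()()())"
Tracking depth:
  Position 0 '(': depth becomes 1
  Position 1 ')': depth becomes 0
  Position 2 '(': depth becomes 1
  Position 3 '(': depth becomes 2
  Position 4 ')': depth becomes 1
  Position 5 '(': depth becomes 2
  Position 6 ')': depth becomes 1
  Position 7 ')': depth becomes 0
  Position 8 '(': depth becomes 1
  Position 9 ')': depth becomes 0
  Position 10 '(': depth becomes 1
  Position 11 ')': depth becomes 0
  Position 12 '(': depth becomes 1
  Position 13 ')': depth becomes 0
  Position 14 '(': depth becomes 1
  Position 15 ')': depth becomes 0
  Position 16 '(': depth becomes 1
  Position 17 ')': depth becomes 0
  Position 18 '(': depth becomes 1
  Position 19 '(': depth becomes 2
  Position 20 ')': depth becomes 1
  Position 21 '(': depth becomes 2
  Position 22 ')': depth becomes 1
  Position 23 '(': depth becomes 2
  Position 24 ')': depth becomes 1
  Position 25 ')': depth becomes 0
Maximum depth reached: 2

2


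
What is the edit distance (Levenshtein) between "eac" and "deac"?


Computing edit distance: "eac" -> "deac"
DP table:
           d    e    a    c
      0    1    2    3    4
  e   1    1    1    2    3
  a   2    2    2    1    2
  c   3    3    3    2    1
Edit distance = dp[3][4] = 1

1


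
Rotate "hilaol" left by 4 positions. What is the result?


Input: "hilaol", rotate left by 4
First 4 characters: "hila"
Remaining characters: "ol"
Concatenate remaining + first: "ol" + "hila" = "olhila"

olhila


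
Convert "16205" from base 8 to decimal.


Input: "16205" in base 8
Positional expansion:
  Digit '1' (value 1) x 8^4 = 4096
  Digit '6' (value 6) x 8^3 = 3072
  Digit '2' (value 2) x 8^2 = 128
  Digit '0' (value 0) x 8^1 = 0
  Digit '5' (value 5) x 8^0 = 5
Sum = 7301

7301


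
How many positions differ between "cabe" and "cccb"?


Comparing "cabe" and "cccb" position by position:
  Position 0: 'c' vs 'c' => same
  Position 1: 'a' vs 'c' => DIFFER
  Position 2: 'b' vs 'c' => DIFFER
  Position 3: 'e' vs 'b' => DIFFER
Positions that differ: 3

3


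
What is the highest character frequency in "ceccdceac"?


Input: ceccdceac
Character counts:
  'a': 1
  'c': 5
  'd': 1
  'e': 2
Maximum frequency: 5

5


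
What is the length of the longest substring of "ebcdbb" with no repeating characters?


Input: "ebcdbb"
Sliding window (track last position of each char):
  Position 0 ('e'): window [0,0] length 1 -- new best
  Position 1 ('b'): window [0,1] length 2 -- new best
  Position 2 ('c'): window [0,2] length 3 -- new best
  Position 3 ('d'): window [0,3] length 4 -- new best
  Position 4 ('b'): repeat (last at 1), move window start to 2
  Position 4 ('b'): window [2,4] length 3
  Position 5 ('b'): repeat (last at 4), move window start to 5
  Position 5 ('b'): window [5,5] length 1
Longest substring with no repeats: "ebcd" with length 4

4


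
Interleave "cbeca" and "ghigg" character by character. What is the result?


Interleaving "cbeca" and "ghigg":
  Position 0: 'c' from first, 'g' from second => "cg"
  Position 1: 'b' from first, 'h' from second => "bh"
  Position 2: 'e' from first, 'i' from second => "ei"
  Position 3: 'c' from first, 'g' from second => "cg"
  Position 4: 'a' from first, 'g' from second => "ag"
Result: cgbheicgag

cgbheicgag


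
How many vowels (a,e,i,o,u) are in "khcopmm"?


Input: khcopmm
Checking each character:
  'k' at position 0: consonant
  'h' at position 1: consonant
  'c' at position 2: consonant
  'o' at position 3: vowel (running total: 1)
  'p' at position 4: consonant
  'm' at position 5: consonant
  'm' at position 6: consonant
Total vowels: 1

1


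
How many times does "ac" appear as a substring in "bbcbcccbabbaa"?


Searching for "ac" in "bbcbcccbabbaa"
Scanning each position:
  Position 0: "bb" => no
  Position 1: "bc" => no
  Position 2: "cb" => no
  Position 3: "bc" => no
  Position 4: "cc" => no
  Position 5: "cc" => no
  Position 6: "cb" => no
  Position 7: "ba" => no
  Position 8: "ab" => no
  Position 9: "bb" => no
  Position 10: "ba" => no
  Position 11: "aa" => no
Total occurrences: 0

0


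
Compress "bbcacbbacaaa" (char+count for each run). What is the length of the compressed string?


Input: bbcacbbacaaa
Runs:
  'b' x 2 => "b2"
  'c' x 1 => "c1"
  'a' x 1 => "a1"
  'c' x 1 => "c1"
  'b' x 2 => "b2"
  'a' x 1 => "a1"
  'c' x 1 => "c1"
  'a' x 3 => "a3"
Compressed: "b2c1a1c1b2a1c1a3"
Compressed length: 16

16


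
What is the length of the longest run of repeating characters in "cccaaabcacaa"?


Input: "cccaaabcacaa"
Scanning for longest run:
  Position 1 ('c'): continues run of 'c', length=2
  Position 2 ('c'): continues run of 'c', length=3
  Position 3 ('a'): new char, reset run to 1
  Position 4 ('a'): continues run of 'a', length=2
  Position 5 ('a'): continues run of 'a', length=3
  Position 6 ('b'): new char, reset run to 1
  Position 7 ('c'): new char, reset run to 1
  Position 8 ('a'): new char, reset run to 1
  Position 9 ('c'): new char, reset run to 1
  Position 10 ('a'): new char, reset run to 1
  Position 11 ('a'): continues run of 'a', length=2
Longest run: 'c' with length 3

3


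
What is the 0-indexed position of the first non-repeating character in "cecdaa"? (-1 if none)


Input: cecdaa
Character frequencies:
  'a': 2
  'c': 2
  'd': 1
  'e': 1
Scanning left to right for freq == 1:
  Position 0 ('c'): freq=2, skip
  Position 1 ('e'): unique! => answer = 1

1


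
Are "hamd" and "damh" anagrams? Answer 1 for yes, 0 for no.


Strings: "hamd", "damh"
Sorted first:  adhm
Sorted second: adhm
Sorted forms match => anagrams

1


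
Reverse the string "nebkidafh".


Input: nebkidafh
Reading characters right to left:
  Position 8: 'h'
  Position 7: 'f'
  Position 6: 'a'
  Position 5: 'd'
  Position 4: 'i'
  Position 3: 'k'
  Position 2: 'b'
  Position 1: 'e'
  Position 0: 'n'
Reversed: hfadikben

hfadikben


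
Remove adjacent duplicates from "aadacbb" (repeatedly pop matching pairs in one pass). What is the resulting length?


Input: aadacbb
Stack-based adjacent duplicate removal:
  Read 'a': push. Stack: a
  Read 'a': matches stack top 'a' => pop. Stack: (empty)
  Read 'd': push. Stack: d
  Read 'a': push. Stack: da
  Read 'c': push. Stack: dac
  Read 'b': push. Stack: dacb
  Read 'b': matches stack top 'b' => pop. Stack: dac
Final stack: "dac" (length 3)

3


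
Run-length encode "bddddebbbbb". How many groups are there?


Input: bddddebbbbb
Scanning for consecutive runs:
  Group 1: 'b' x 1 (positions 0-0)
  Group 2: 'd' x 4 (positions 1-4)
  Group 3: 'e' x 1 (positions 5-5)
  Group 4: 'b' x 5 (positions 6-10)
Total groups: 4

4


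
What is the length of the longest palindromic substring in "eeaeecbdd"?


Input: "eeaeecbdd"
Checking substrings for palindromes:
  [0:5] "eeaee" (len 5) => palindrome
  [1:4] "eae" (len 3) => palindrome
  [0:2] "ee" (len 2) => palindrome
  [3:5] "ee" (len 2) => palindrome
  [7:9] "dd" (len 2) => palindrome
Longest palindromic substring: "eeaee" with length 5

5
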